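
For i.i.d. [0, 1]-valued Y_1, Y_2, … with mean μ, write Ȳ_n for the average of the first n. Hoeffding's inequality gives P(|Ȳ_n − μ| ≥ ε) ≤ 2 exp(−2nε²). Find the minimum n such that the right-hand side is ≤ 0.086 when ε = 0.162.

60

Require 2·exp(−2nε²) ≤ 0.086, i.e. 2nε² ≥ ln(2/0.086) = 3.146555.
So n ≥ 3.146555 / (2·0.162²) = 59.948.
The smallest integer n is 60.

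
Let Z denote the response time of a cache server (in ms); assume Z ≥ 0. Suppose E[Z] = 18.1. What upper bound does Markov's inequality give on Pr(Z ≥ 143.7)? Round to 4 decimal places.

Markov's inequality: for a non-negative random variable, Pr(Z ≥ a) ≤ E[Z]/a.
Here E[Z] = 18.1 and a = 143.7, so the bound is 18.1/143.7 = 0.1260.

0.1260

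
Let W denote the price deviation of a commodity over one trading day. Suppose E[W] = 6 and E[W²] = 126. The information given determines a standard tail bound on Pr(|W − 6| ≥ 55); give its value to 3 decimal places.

0.030

The first two moments determine the variance, so Chebyshev's inequality is the sharpest standard bound available.
Var(W) = E[W²] − (E[W])² = 126 − 36 = 90.
Chebyshev's inequality: Pr(|W − μ| ≥ t) ≤ Var(W)/t² = 90/3025 = 0.0298.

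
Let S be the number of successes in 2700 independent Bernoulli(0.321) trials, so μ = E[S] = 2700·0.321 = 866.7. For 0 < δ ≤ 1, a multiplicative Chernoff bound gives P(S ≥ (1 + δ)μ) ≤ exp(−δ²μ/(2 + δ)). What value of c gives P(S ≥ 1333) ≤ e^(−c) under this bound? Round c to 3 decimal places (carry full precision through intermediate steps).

98.848

Write 1333 = (1 + δ)μ, so δ = 1333/866.7 − 1 = 0.5380178…
Then the exponent is δ²μ/(2 + δ) = (1333 − μ)² / (μ·(2 + δ)) = 98.847884.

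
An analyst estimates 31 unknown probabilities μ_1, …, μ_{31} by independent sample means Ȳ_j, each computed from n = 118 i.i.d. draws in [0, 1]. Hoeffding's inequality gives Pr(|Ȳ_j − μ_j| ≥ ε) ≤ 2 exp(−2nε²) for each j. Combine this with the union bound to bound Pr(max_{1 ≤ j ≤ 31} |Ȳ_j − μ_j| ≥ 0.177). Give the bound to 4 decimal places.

0.0381

Per-experiment Hoeffding bound: 2·exp(−2·118·0.177²) = 2·exp(−7.39364) = 0.0012303.
Union bound over 31 events: 31·0.0012303 = 0.03814.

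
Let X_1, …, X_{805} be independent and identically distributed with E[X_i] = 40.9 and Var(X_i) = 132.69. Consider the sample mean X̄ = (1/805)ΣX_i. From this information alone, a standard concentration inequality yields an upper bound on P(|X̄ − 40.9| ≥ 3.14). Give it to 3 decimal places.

With mean and variance of each term known, Chebyshev's inequality bounds the deviation of the sum (or sample mean).
Var(X̄) = Var(X_i)/n = 132.69/805 = 0.16483.
Chebyshev: P(|X̄ − 40.9| ≥ 3.14) ≤ Var(X̄)/(3.14)² = 132.69/(805·3.14²) = 0.0167.

0.017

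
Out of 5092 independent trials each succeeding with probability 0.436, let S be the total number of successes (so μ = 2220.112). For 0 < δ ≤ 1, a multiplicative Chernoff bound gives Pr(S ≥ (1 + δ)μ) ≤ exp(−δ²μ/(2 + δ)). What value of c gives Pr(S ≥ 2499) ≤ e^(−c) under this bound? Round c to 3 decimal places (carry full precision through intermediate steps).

16.482

Write 2499 = (1 + δ)μ, so δ = 2499/2220.112 − 1 = 0.1256189…
Then the exponent is δ²μ/(2 + δ) = (2499 − μ)² / (μ·(2 + δ)) = 16.481600.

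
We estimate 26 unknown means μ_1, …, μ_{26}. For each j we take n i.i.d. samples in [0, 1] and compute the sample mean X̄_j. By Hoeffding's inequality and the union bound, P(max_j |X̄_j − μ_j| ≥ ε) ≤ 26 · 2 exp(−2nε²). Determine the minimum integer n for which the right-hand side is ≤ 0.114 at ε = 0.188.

Need 2·26·exp(−2nε²) ≤ 0.114, i.e. exp(−2nε²) ≤ 0.114/52.
So 2nε² ≥ ln(52/0.114) = 6.122801.
Hence n ≥ 6.122801/(2·0.188²) = 86.617.
The smallest integer n is 87.

87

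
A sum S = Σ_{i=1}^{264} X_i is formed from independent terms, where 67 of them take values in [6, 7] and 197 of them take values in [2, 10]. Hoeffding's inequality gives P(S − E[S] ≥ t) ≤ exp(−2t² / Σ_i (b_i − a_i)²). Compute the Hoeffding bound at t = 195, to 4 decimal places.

Σ(b_i − a_i)² = 67·1² + 197·8² = 12675.
Exponent = 2·195² / 12675 = 6.00000.
Bound = exp(−6.00000) = 0.00248.

0.0025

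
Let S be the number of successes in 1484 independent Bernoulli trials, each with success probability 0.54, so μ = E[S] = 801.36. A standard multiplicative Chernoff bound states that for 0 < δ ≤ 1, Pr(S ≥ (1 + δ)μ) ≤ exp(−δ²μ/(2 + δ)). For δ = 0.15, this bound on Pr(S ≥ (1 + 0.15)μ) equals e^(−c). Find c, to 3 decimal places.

8.386

c = δ²μ/(2 + δ) = 0.15²·801.36/(2 + 0.15) = 8.3863.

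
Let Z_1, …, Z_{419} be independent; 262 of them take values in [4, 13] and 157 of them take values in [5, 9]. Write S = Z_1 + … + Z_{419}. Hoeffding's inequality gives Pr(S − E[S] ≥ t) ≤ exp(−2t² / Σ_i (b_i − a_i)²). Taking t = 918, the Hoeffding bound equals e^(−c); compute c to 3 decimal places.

71.014

Σ(b_i − a_i)² = 262·9² + 157·4² = 23734.
c = 2t² / 23734 = 2·918² / 23734 = 71.0141.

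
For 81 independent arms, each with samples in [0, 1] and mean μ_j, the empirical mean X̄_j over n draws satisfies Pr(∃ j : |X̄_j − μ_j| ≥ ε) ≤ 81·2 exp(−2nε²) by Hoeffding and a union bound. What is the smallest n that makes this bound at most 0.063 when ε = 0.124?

256

Need 2·81·exp(−2nε²) ≤ 0.063, i.e. exp(−2nε²) ≤ 0.063/162.
So 2nε² ≥ ln(162/0.063) = 7.852217.
Hence n ≥ 7.852217/(2·0.124²) = 255.340.
The smallest integer n is 256.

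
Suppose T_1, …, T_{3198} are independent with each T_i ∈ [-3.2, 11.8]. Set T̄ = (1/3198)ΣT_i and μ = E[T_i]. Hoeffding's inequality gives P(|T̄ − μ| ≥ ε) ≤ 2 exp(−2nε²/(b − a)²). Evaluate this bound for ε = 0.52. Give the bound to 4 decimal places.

0.0009

Exponent: 2nε²/(b − a)² = 2·3198·0.52² / 15² = 7.68657.
Bound = 2·exp(−7.68657) = 0.00092.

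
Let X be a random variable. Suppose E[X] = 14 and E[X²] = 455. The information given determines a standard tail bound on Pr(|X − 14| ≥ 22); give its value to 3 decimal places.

0.535

The first two moments determine the variance, so Chebyshev's inequality is the sharpest standard bound available.
Var(X) = E[X²] − (E[X])² = 455 − 196 = 259.
Chebyshev's inequality: Pr(|X − μ| ≥ t) ≤ Var(X)/t² = 259/484 = 0.5351.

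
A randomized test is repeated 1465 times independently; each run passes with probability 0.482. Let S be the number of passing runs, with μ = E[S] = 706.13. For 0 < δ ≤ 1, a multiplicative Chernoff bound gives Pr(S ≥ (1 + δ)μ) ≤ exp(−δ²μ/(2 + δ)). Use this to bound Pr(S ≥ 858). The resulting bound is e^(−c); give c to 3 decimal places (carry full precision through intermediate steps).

Write 858 = (1 + δ)μ, so δ = 858/706.13 − 1 = 0.2150737…
Then the exponent is δ²μ/(2 + δ) = (858 − μ)² / (μ·(2 + δ)) = 14.745895.

14.746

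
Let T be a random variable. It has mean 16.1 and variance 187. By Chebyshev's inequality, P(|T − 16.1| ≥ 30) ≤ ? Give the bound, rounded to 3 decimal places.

0.208

Chebyshev: P(|T − μ| ≥ t) ≤ Var(T)/t².
Bound = 187 / 900 = 0.2078.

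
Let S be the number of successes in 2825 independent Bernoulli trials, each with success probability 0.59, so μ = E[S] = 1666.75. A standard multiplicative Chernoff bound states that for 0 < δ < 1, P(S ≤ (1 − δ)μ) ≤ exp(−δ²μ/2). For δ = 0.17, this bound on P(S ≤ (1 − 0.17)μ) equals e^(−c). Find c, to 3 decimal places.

24.085

c = δ²μ/2 = 0.17²·1666.75/2 = 24.0845.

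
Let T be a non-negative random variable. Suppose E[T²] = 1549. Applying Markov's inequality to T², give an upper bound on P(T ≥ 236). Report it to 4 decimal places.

0.0278

Since T ≥ 0, the event {T ≥ 236} is the same as {T² ≥ 55696}.
Markov's inequality applied to T² gives P(T² ≥ 55696) ≤ E[T²]/55696 = 1549/55696 = 0.0278.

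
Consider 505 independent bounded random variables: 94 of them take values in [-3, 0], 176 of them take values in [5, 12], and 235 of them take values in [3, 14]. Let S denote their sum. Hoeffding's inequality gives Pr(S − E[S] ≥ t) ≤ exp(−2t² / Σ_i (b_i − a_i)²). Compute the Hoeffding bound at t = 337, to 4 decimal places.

Σ(b_i − a_i)² = 94·3² + 176·7² + 235·11² = 37905.
Exponent = 2·337² / 37905 = 5.99230.
Bound = exp(−5.99230) = 0.00250.

0.0025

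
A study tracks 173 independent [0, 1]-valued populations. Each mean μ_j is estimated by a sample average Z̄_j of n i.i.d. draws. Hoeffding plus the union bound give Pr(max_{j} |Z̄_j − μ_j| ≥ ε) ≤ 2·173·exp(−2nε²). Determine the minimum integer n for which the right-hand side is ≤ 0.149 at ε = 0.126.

245

Need 2·173·exp(−2nε²) ≤ 0.149, i.e. exp(−2nε²) ≤ 0.149/346.
So 2nε² ≥ ln(346/0.149) = 7.750248.
Hence n ≥ 7.750248/(2·0.126²) = 244.087.
The smallest integer n is 245.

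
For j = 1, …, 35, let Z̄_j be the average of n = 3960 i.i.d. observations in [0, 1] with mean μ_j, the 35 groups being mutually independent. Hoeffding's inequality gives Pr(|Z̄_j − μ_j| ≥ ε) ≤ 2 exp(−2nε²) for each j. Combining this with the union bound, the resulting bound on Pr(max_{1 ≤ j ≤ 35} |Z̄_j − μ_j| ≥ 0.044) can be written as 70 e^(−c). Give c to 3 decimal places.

15.333

Union bound over the 35 events: Pr(max_{1 ≤ j ≤ 35} |Z̄_j − μ_j| ≥ 0.044) ≤ 35·2·exp(−2nε²) = 70 exp(−2·3960·0.044²).
So c = 2·3960·0.044² = 15.3331.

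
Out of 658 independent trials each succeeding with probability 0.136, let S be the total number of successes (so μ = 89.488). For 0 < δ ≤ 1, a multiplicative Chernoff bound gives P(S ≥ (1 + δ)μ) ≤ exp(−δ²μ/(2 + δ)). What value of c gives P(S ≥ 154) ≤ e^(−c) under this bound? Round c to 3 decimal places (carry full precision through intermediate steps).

17.092

Write 154 = (1 + δ)μ, so δ = 154/89.488 − 1 = 0.7209011…
Then the exponent is δ²μ/(2 + δ) = (154 − μ)² / (μ·(2 + δ)) = 17.092416.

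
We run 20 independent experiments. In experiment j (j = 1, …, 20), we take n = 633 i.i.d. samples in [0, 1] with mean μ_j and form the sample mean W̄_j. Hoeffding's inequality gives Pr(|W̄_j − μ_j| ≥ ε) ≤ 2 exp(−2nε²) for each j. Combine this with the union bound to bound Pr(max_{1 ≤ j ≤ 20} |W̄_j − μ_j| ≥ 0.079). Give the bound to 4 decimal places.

Per-experiment Hoeffding bound: 2·exp(−2·633·0.079²) = 2·exp(−7.90111) = 0.00074067.
Union bound over 20 events: 20·0.00074067 = 0.01481.

0.0148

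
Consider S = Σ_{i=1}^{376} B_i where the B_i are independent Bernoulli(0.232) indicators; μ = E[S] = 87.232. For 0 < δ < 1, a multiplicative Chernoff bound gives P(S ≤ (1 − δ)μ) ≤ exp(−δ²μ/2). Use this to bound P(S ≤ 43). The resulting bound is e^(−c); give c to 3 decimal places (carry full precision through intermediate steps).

11.214

Write 43 = (1 − δ)μ, so δ = 1 − 43/87.232 = 0.5070616…
Then the exponent is δ²μ/2 = (μ − 43)²/(2μ) = 11.214175.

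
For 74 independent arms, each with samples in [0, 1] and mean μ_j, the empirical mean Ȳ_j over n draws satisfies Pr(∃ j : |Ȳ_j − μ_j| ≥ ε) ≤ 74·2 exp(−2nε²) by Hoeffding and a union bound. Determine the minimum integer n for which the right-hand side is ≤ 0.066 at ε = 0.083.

560

Need 2·74·exp(−2nε²) ≤ 0.066, i.e. exp(−2nε²) ≤ 0.066/148.
So 2nε² ≥ ln(148/0.066) = 7.715313.
Hence n ≥ 7.715313/(2·0.083²) = 559.973.
The smallest integer n is 560.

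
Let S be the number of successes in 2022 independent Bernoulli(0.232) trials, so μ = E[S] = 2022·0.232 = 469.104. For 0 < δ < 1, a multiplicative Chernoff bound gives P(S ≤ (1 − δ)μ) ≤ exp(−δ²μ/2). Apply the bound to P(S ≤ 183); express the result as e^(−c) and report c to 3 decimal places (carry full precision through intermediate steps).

Write 183 = (1 − δ)μ, so δ = 1 − 183/469.104 = 0.6098946…
Then the exponent is δ²μ/2 = (μ − 183)²/(2μ) = 87.246643.

87.247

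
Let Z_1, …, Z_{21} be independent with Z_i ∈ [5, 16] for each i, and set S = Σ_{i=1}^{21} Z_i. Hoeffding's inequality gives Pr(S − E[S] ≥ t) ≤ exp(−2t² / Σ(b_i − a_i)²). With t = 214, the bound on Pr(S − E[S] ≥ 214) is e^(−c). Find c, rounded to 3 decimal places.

36.046

Σ(b_i − a_i)² = 21·(11)² = 2541.
c = 2t²/2541 = 2·214²/2541 = 36.0457.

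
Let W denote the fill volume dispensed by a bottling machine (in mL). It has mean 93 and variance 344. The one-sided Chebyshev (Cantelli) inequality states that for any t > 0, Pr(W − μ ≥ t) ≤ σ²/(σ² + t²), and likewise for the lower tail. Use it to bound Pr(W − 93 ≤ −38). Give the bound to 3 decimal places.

0.192

Here σ² = 344 and t = 38, so σ² + t² = 1788.
Cantelli's bound: 344/1788 = 0.1924.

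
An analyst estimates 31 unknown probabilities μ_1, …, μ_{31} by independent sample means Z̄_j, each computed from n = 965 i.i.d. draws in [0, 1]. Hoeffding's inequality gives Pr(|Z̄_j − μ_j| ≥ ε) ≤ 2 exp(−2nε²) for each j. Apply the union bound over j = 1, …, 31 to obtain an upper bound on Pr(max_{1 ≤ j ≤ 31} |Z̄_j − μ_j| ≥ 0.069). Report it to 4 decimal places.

0.0063

Per-experiment Hoeffding bound: 2·exp(−2·965·0.069²) = 2·exp(−9.18873) = 0.00020437.
Union bound over 31 events: 31·0.00020437 = 0.00634.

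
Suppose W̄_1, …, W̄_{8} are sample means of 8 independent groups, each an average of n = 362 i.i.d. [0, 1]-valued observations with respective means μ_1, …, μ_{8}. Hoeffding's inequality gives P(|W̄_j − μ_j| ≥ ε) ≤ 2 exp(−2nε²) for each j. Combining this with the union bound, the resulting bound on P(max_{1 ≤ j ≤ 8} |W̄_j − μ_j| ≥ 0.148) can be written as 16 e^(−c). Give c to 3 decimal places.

Union bound over the 8 events: P(max_{1 ≤ j ≤ 8} |W̄_j − μ_j| ≥ 0.148) ≤ 8·2·exp(−2nε²) = 16 exp(−2·362·0.148²).
So c = 2·362·0.148² = 15.8585.

15.858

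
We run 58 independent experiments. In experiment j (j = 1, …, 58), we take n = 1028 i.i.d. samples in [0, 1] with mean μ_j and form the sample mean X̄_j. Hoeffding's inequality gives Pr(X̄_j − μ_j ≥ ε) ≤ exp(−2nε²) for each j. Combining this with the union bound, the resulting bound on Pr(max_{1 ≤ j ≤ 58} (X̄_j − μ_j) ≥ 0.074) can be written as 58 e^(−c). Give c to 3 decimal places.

11.259

Union bound over the 58 events: Pr(max_{1 ≤ j ≤ 58} (X̄_j − μ_j) ≥ 0.074) ≤ 58·exp(−2nε²) = 58 exp(−2·1028·0.074²).
So c = 2·1028·0.074² = 11.2587.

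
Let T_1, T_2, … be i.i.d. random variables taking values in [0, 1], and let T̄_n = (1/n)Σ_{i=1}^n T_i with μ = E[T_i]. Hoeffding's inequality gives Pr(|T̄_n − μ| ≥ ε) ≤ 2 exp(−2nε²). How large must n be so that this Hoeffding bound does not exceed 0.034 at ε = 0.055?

Require 2·exp(−2nε²) ≤ 0.034, i.e. 2nε² ≥ ln(2/0.034) = 4.074542.
So n ≥ 4.074542 / (2·0.055²) = 673.478.
The smallest integer n is 674.

674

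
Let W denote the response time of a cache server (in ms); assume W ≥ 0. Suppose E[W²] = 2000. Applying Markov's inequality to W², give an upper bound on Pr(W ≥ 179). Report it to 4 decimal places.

0.0624

Since W ≥ 0, the event {W ≥ 179} is the same as {W² ≥ 32041}.
Markov's inequality applied to W² gives Pr(W² ≥ 32041) ≤ E[W²]/32041 = 2000/32041 = 0.0624.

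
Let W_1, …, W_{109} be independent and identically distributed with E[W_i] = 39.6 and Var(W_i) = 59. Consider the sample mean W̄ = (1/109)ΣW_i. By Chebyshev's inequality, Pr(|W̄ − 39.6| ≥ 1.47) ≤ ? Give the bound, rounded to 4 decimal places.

0.2505

Var(W̄) = Var(W_i)/n = 59/109 = 0.54128.
Chebyshev: Pr(|W̄ − 39.6| ≥ 1.47) ≤ Var(W̄)/(1.47)² = 59/(109·1.47²) = 0.2505.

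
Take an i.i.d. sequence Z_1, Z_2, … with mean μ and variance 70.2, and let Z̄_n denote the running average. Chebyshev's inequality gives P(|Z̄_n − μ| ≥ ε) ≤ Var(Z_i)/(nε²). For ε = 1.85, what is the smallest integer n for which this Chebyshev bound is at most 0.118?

174

Require 70.2/(n·1.85²) ≤ 0.118, i.e. n ≥ 70.2/(0.118·1.85²) = 173.825.
The smallest integer n is 174.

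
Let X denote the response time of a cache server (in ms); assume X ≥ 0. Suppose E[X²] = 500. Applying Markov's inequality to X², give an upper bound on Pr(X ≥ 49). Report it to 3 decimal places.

0.208

Since X ≥ 0, the event {X ≥ 49} is the same as {X² ≥ 2401}.
Markov's inequality applied to X² gives Pr(X² ≥ 2401) ≤ E[X²]/2401 = 500/2401 = 0.2082.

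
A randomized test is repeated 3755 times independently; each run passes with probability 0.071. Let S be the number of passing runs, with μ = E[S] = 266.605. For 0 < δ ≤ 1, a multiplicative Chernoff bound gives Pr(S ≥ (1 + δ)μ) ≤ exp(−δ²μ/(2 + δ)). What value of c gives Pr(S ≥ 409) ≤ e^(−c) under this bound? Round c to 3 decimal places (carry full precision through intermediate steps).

Write 409 = (1 + δ)μ, so δ = 409/266.605 − 1 = 0.5341048…
Then the exponent is δ²μ/(2 + δ) = (409 − μ)² / (μ·(2 + δ)) = 30.012117.

30.012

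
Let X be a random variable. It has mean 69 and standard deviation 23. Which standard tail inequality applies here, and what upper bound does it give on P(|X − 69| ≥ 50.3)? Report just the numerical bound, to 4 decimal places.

0.2091

Mean and variance are known, so Chebyshev's inequality applies.
Chebyshev: P(|X − μ| ≥ t) ≤ Var(X)/t².
Var(X) = σ² = 23² = 529.
Bound = 529 / 2530.09 = 0.2091.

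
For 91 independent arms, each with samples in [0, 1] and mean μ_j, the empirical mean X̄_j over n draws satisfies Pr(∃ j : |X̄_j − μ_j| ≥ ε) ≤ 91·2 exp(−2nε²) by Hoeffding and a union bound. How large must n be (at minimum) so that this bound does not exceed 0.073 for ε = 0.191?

108

Need 2·91·exp(−2nε²) ≤ 0.073, i.e. exp(−2nε²) ≤ 0.073/182.
So 2nε² ≥ ln(182/0.073) = 7.821303.
Hence n ≥ 7.821303/(2·0.191²) = 107.197.
The smallest integer n is 108.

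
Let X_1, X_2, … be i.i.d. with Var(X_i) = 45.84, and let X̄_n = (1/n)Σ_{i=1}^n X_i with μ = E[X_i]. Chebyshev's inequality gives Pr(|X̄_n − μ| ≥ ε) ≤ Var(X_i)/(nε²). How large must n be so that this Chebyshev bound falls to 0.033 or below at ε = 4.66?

Require 45.84/(n·4.66²) ≤ 0.033, i.e. n ≥ 45.84/(0.033·4.66²) = 63.967.
The smallest integer n is 64.

64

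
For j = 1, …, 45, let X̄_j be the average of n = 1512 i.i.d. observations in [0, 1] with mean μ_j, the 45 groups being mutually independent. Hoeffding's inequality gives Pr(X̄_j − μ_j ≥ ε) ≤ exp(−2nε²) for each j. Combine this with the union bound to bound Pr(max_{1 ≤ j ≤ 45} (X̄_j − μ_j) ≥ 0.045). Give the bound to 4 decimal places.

Per-experiment Hoeffding bound: exp(−2·1512·0.045²) = exp(−6.12360) = 0.0021906.
Union bound over 45 events: 45·0.0021906 = 0.09858.

0.0986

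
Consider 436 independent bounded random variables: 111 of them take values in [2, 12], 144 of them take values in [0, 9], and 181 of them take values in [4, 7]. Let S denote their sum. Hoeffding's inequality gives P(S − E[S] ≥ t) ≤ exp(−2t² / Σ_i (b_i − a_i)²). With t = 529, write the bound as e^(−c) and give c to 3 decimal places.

22.944

Σ(b_i − a_i)² = 111·10² + 144·9² + 181·3² = 24393.
c = 2t² / 24393 = 2·529² / 24393 = 22.9444.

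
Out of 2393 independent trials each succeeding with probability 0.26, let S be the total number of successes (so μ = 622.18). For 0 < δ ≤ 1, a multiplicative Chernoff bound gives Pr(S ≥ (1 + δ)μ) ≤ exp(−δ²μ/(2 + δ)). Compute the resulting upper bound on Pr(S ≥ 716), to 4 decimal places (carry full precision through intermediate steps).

Write 716 = (1 + δ)μ, so δ = 716/622.18 − 1 = 0.1507924…
Then the exponent is δ²μ/(2 + δ) = (716 − μ)² / (μ·(2 + δ)) = 6.577734.
Bound = exp(−6.577734) = 0.00139.

0.0014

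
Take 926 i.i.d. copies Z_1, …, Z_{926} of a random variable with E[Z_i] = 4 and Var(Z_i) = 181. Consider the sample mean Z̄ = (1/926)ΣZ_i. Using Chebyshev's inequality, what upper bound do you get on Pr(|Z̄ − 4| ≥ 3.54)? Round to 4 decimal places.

Var(Z̄) = Var(Z_i)/n = 181/926 = 0.19546.
Chebyshev: Pr(|Z̄ − 4| ≥ 3.54) ≤ Var(Z̄)/(3.54)² = 181/(926·3.54²) = 0.0156.

0.0156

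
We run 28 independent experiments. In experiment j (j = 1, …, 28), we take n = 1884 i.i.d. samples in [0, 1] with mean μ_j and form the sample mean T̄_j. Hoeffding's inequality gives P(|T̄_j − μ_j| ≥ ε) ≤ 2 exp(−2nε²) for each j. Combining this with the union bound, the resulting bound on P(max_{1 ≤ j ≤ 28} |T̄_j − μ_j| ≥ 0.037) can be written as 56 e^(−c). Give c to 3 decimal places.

Union bound over the 28 events: P(max_{1 ≤ j ≤ 28} |T̄_j − μ_j| ≥ 0.037) ≤ 28·2·exp(−2nε²) = 56 exp(−2·1884·0.037²).
So c = 2·1884·0.037² = 5.1584.

5.158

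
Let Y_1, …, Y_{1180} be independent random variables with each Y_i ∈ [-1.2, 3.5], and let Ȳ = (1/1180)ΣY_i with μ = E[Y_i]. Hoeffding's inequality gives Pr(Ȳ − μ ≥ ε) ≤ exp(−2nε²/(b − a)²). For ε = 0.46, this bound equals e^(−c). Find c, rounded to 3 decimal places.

c = 2nε²/(b − a)² = 2·1180·0.46² / 4.7² = 22.6064.

22.606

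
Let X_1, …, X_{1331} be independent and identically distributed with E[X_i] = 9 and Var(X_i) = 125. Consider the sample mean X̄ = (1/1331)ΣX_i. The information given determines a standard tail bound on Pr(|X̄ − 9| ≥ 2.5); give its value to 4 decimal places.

0.0150

With mean and variance of each term known, Chebyshev's inequality bounds the deviation of the sum (or sample mean).
Var(X̄) = Var(X_i)/n = 125/1331 = 0.093914.
Chebyshev: Pr(|X̄ − 9| ≥ 2.5) ≤ Var(X̄)/(2.5)² = 125/(1331·2.5²) = 0.0150.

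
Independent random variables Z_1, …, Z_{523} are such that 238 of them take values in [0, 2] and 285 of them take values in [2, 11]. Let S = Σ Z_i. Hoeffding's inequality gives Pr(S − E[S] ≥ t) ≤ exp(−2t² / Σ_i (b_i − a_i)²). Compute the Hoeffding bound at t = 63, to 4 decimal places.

Σ(b_i − a_i)² = 238·2² + 285·9² = 24037.
Exponent = 2·63² / 24037 = 0.33024.
Bound = exp(−0.33024) = 0.71875.

0.7188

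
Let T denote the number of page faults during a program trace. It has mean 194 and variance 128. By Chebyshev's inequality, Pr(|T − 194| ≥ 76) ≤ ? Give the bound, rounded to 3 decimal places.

Chebyshev: Pr(|T − μ| ≥ t) ≤ Var(T)/t².
Bound = 128 / 5776 = 0.0222.

0.022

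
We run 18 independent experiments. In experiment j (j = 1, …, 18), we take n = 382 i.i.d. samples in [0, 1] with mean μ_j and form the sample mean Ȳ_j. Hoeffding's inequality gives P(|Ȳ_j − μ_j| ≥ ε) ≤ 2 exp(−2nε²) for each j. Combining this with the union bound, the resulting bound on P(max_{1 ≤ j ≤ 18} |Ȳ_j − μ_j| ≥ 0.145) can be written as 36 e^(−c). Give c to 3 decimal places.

16.063

Union bound over the 18 events: P(max_{1 ≤ j ≤ 18} |Ȳ_j − μ_j| ≥ 0.145) ≤ 18·2·exp(−2nε²) = 36 exp(−2·382·0.145²).
So c = 2·382·0.145² = 16.0631.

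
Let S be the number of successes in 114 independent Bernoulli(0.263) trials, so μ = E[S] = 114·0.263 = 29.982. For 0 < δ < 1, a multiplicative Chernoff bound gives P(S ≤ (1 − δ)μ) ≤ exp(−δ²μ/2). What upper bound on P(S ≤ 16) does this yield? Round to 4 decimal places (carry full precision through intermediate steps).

0.0384

Write 16 = (1 − δ)μ, so δ = 1 − 16/29.982 = 0.4663465…
Then the exponent is δ²μ/2 = (μ − 16)²/(2μ) = 3.260228.
Bound = exp(−3.260228) = 0.03838.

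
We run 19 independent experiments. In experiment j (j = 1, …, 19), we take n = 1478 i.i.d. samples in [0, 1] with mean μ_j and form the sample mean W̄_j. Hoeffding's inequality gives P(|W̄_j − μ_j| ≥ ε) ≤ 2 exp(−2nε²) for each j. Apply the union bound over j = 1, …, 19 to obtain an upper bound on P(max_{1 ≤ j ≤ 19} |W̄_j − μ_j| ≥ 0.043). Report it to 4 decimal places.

Per-experiment Hoeffding bound: 2·exp(−2·1478·0.043²) = 2·exp(−5.46564) = 0.0084592.
Union bound over 19 events: 19·0.0084592 = 0.16073.

0.1607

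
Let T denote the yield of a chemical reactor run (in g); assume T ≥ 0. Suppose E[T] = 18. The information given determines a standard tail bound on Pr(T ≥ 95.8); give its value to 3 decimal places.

0.188

Only the mean of a non-negative variable is known, so Markov's inequality is the applicable tail bound.
Markov's inequality: for a non-negative random variable, Pr(T ≥ a) ≤ E[T]/a.
Here E[T] = 18 and a = 95.8, so the bound is 18/95.8 = 0.1879.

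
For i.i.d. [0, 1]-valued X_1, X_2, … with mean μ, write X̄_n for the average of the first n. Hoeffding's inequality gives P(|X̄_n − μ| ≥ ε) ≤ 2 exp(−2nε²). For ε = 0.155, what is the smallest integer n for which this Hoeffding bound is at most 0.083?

Require 2·exp(−2nε²) ≤ 0.083, i.e. 2nε² ≥ ln(2/0.083) = 3.182062.
So n ≥ 3.182062 / (2·0.155²) = 66.224.
The smallest integer n is 67.

67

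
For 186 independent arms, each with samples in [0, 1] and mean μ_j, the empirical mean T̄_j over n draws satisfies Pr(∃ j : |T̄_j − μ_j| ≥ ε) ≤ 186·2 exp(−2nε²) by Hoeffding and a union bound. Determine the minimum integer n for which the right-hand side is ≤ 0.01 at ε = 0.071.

Need 2·186·exp(−2nε²) ≤ 0.01, i.e. exp(−2nε²) ≤ 0.01/372.
So 2nε² ≥ ln(372/0.01) = 10.524064.
Hence n ≥ 10.524064/(2·0.071²) = 1043.847.
The smallest integer n is 1044.

1044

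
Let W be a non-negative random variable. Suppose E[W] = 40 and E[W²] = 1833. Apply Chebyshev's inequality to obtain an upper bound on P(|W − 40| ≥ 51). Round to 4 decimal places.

Var(W) = E[W²] − (E[W])² = 1833 − 1600 = 233.
Chebyshev's inequality: P(|W − μ| ≥ t) ≤ Var(W)/t² = 233/2601 = 0.0896.

0.0896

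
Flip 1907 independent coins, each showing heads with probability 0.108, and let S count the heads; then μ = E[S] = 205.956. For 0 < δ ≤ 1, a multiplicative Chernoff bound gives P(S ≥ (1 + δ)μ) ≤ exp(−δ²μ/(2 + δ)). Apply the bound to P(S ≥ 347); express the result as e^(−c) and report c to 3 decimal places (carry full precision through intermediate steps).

35.976

Write 347 = (1 + δ)μ, so δ = 347/205.956 − 1 = 0.6848259…
Then the exponent is δ²μ/(2 + δ) = (347 − μ)² / (μ·(2 + δ)) = 35.976479.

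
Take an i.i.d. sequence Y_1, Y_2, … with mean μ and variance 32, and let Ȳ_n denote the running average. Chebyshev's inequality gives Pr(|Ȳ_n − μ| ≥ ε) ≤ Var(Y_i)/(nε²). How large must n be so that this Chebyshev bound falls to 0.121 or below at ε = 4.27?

Require 32/(n·4.27²) ≤ 0.121, i.e. n ≥ 32/(0.121·4.27²) = 14.505.
The smallest integer n is 15.

15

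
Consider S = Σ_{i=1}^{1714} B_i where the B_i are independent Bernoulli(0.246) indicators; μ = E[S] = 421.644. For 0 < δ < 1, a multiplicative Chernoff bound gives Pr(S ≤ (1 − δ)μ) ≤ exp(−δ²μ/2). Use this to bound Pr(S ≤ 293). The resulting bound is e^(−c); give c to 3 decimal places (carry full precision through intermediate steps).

19.625

Write 293 = (1 − δ)μ, so δ = 1 − 293/421.644 = 0.305101…
Then the exponent is δ²μ/2 = (μ − 293)²/(2μ) = 19.624706.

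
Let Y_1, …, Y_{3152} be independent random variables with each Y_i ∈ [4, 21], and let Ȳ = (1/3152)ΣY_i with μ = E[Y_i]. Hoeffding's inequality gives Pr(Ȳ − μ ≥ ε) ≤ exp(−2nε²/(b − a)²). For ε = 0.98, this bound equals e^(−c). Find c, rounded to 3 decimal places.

20.949

c = 2nε²/(b − a)² = 2·3152·0.98² / 17² = 20.9493.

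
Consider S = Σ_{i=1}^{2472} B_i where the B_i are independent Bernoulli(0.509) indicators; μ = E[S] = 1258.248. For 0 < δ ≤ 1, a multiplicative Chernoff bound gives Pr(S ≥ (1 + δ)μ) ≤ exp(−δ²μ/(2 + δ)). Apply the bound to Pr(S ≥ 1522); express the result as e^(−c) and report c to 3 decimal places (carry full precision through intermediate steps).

25.021

Write 1522 = (1 + δ)μ, so δ = 1522/1258.248 − 1 = 0.2096185…
Then the exponent is δ²μ/(2 + δ) = (1522 − μ)² / (μ·(2 + δ)) = 25.021191.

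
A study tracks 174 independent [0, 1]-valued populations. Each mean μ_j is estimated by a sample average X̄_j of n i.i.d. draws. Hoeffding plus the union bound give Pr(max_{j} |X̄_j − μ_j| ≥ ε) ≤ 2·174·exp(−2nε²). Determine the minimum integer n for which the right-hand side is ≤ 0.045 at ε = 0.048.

1943

Need 2·174·exp(−2nε²) ≤ 0.045, i.e. exp(−2nε²) ≤ 0.045/348.
So 2nε² ≥ ln(348/0.045) = 8.953295.
Hence n ≥ 8.953295/(2·0.048²) = 1942.989.
The smallest integer n is 1943.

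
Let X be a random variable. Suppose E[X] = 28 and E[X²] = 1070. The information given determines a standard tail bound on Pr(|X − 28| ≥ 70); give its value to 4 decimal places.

0.0584

The first two moments determine the variance, so Chebyshev's inequality is the sharpest standard bound available.
Var(X) = E[X²] − (E[X])² = 1070 − 784 = 286.
Chebyshev's inequality: Pr(|X − μ| ≥ t) ≤ Var(X)/t² = 286/4900 = 0.0584.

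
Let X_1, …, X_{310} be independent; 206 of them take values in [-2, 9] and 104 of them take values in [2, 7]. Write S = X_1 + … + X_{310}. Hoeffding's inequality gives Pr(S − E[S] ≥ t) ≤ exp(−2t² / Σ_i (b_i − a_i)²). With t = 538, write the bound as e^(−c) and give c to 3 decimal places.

21.031

Σ(b_i − a_i)² = 206·11² + 104·5² = 27526.
c = 2t² / 27526 = 2·538² / 27526 = 21.0306.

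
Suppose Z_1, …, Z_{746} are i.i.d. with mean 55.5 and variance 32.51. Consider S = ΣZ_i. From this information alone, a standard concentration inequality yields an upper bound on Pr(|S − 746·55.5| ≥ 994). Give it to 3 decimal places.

0.025

With mean and variance of each term known, Chebyshev's inequality bounds the deviation of the sum (or sample mean).
Var(S) = n·Var(Z_i) = 746·32.51 = 24252.46.
Chebyshev: Pr(|S − 746·55.5| ≥ 994) ≤ Var(S)/994² = 24252.46/988036 = 0.0245.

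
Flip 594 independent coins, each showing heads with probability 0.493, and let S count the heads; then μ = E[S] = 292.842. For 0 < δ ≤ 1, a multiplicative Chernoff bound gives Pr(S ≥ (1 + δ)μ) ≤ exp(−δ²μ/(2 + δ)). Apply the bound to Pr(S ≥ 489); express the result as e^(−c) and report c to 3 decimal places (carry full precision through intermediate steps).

Write 489 = (1 + δ)μ, so δ = 489/292.842 − 1 = 0.6698424…
Then the exponent is δ²μ/(2 + δ) = (489 − μ)² / (μ·(2 + δ)) = 49.214497.

49.214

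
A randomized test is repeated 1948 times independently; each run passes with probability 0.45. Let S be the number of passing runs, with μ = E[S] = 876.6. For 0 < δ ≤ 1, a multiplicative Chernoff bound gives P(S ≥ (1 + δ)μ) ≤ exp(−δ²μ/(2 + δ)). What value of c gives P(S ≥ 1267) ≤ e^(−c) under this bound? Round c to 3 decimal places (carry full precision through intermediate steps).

71.101

Write 1267 = (1 + δ)μ, so δ = 1267/876.6 − 1 = 0.4453571…
Then the exponent is δ²μ/(2 + δ) = (1267 − μ)² / (μ·(2 + δ)) = 71.101026.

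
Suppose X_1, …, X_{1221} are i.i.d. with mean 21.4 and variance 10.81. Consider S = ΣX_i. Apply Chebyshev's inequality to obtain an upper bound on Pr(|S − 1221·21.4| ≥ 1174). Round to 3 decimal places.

0.010

Var(S) = n·Var(X_i) = 1221·10.81 = 13199.01.
Chebyshev: Pr(|S − 1221·21.4| ≥ 1174) ≤ Var(S)/1174² = 13199.01/1378276 = 0.0096.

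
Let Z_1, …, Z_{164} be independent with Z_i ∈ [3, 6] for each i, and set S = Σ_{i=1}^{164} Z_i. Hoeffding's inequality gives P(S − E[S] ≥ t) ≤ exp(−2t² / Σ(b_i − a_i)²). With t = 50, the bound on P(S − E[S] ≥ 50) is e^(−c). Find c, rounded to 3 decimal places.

3.388

Σ(b_i − a_i)² = 164·(3)² = 1476.
c = 2t²/1476 = 2·50²/1476 = 3.3875.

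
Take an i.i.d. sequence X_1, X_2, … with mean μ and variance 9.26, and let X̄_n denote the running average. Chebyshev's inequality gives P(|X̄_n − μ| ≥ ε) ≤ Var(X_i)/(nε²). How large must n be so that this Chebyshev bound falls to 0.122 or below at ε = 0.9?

Require 9.26/(n·0.9²) ≤ 0.122, i.e. n ≥ 9.26/(0.122·0.9²) = 93.706.
The smallest integer n is 94.

94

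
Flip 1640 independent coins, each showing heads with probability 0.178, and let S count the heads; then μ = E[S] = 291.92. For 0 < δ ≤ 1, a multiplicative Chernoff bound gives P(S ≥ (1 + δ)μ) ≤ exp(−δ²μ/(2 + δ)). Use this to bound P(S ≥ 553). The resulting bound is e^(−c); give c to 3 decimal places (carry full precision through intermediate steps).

80.674

Write 553 = (1 + δ)μ, so δ = 553/291.92 − 1 = 0.8943546…
Then the exponent is δ²μ/(2 + δ) = (553 − μ)² / (μ·(2 + δ)) = 80.673633.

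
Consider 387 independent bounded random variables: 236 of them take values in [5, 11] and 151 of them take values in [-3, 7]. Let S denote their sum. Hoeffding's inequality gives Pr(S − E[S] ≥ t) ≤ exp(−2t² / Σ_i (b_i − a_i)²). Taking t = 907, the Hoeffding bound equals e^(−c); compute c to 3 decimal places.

Σ(b_i − a_i)² = 236·6² + 151·10² = 23596.
c = 2t² / 23596 = 2·907² / 23596 = 69.7278.

69.728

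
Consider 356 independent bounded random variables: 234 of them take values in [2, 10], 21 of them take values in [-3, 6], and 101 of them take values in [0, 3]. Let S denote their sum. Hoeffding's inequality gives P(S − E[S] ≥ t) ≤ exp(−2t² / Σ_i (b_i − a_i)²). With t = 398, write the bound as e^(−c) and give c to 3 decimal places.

18.015

Σ(b_i − a_i)² = 234·8² + 21·9² + 101·3² = 17586.
c = 2t² / 17586 = 2·398² / 17586 = 18.0148.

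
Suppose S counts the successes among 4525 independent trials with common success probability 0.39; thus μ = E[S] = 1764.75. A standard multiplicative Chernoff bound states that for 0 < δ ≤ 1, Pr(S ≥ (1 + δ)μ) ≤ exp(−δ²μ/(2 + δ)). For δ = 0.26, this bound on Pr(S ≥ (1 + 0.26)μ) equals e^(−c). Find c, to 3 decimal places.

c = δ²μ/(2 + δ) = 0.26²·1764.75/(2 + 0.26) = 52.7863.

52.786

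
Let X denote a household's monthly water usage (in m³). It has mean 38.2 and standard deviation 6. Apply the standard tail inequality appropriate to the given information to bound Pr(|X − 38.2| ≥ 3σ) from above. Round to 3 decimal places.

Mean and variance are known, so Chebyshev's inequality applies.
Chebyshev: Pr(|X − μ| ≥ t) ≤ Var(X)/t².
Var(X) = σ² = 6² = 36.
t = 3·6 = 18.
Bound = 36 / 324 = 0.1111.

0.111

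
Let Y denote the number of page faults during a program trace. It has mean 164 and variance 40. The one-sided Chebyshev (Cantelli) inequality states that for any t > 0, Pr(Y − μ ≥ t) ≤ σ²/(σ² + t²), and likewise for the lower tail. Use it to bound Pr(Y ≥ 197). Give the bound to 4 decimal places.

Here σ² = 40 and t = 33, so σ² + t² = 1129.
Cantelli's bound: 40/1129 = 0.0354.

0.0354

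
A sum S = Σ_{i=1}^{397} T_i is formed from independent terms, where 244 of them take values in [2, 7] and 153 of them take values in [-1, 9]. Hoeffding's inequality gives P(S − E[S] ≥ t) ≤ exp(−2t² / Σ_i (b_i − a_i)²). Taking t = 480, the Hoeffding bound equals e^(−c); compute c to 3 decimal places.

Σ(b_i − a_i)² = 244·5² + 153·10² = 21400.
c = 2t² / 21400 = 2·480² / 21400 = 21.5327.

21.533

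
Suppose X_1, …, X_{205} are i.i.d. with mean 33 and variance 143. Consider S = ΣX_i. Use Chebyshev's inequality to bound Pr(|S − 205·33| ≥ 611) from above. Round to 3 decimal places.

Var(S) = n·Var(X_i) = 205·143 = 29315.
Chebyshev: Pr(|S − 205·33| ≥ 611) ≤ Var(S)/611² = 29315/373321 = 0.0785.

0.079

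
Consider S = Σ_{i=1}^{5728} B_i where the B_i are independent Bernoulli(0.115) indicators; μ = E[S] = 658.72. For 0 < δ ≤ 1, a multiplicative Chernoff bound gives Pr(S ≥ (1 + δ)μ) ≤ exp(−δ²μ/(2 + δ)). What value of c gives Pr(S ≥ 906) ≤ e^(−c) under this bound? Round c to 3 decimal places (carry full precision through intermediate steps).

39.079

Write 906 = (1 + δ)μ, so δ = 906/658.72 − 1 = 0.3753947…
Then the exponent is δ²μ/(2 + δ) = (906 − μ)² / (μ·(2 + δ)) = 39.078812.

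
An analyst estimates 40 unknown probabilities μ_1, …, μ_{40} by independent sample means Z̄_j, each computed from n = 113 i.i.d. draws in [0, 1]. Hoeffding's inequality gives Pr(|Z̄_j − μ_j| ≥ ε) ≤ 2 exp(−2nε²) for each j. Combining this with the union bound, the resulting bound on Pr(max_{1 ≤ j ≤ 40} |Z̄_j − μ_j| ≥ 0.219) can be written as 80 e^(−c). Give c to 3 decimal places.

Union bound over the 40 events: Pr(max_{1 ≤ j ≤ 40} |Z̄_j − μ_j| ≥ 0.219) ≤ 40·2·exp(−2nε²) = 80 exp(−2·113·0.219²).
So c = 2·113·0.219² = 10.8392.

10.839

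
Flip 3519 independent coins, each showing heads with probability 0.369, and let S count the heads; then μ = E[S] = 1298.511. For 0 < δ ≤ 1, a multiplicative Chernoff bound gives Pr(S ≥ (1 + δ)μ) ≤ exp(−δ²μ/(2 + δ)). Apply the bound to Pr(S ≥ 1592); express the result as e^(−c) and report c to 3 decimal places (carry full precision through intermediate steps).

29.800

Write 1592 = (1 + δ)μ, so δ = 1592/1298.511 − 1 = 0.2260196…
Then the exponent is δ²μ/(2 + δ) = (1592 − μ)² / (μ·(2 + δ)) = 29.799504.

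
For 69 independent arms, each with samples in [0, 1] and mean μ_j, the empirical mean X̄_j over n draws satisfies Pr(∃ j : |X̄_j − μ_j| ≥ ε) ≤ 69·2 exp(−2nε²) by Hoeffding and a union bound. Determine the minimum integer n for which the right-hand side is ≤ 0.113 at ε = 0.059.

1021

Need 2·69·exp(−2nε²) ≤ 0.113, i.e. exp(−2nε²) ≤ 0.113/138.
So 2nε² ≥ ln(138/0.113) = 7.107621.
Hence n ≥ 7.107621/(2·0.059²) = 1020.917.
The smallest integer n is 1021.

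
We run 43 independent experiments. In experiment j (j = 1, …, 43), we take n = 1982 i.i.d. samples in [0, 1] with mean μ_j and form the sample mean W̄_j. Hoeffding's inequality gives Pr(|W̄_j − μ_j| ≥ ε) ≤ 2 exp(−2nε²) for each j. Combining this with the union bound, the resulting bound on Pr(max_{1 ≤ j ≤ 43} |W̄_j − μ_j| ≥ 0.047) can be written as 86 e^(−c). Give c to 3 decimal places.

8.756

Union bound over the 43 events: Pr(max_{1 ≤ j ≤ 43} |W̄_j − μ_j| ≥ 0.047) ≤ 43·2·exp(−2nε²) = 86 exp(−2·1982·0.047²).
So c = 2·1982·0.047² = 8.7565.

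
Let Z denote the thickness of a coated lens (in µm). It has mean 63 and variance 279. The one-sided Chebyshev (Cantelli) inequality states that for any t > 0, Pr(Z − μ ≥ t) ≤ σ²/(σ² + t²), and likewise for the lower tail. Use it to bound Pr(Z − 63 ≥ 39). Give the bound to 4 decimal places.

Here σ² = 279 and t = 39, so σ² + t² = 1800.
Cantelli's bound: 279/1800 = 0.1550.

0.1550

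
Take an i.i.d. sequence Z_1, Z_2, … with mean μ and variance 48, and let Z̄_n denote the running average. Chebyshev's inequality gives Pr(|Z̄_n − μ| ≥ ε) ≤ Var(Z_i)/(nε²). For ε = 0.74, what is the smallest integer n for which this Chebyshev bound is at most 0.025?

Require 48/(n·0.74²) ≤ 0.025, i.e. n ≥ 48/(0.025·0.74²) = 3506.209.
The smallest integer n is 3507.

3507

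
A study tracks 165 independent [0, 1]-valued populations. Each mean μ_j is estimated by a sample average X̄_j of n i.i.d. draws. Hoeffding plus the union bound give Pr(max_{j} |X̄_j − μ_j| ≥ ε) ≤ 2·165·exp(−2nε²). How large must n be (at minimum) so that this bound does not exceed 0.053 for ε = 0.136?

Need 2·165·exp(−2nε²) ≤ 0.053, i.e. exp(−2nε²) ≤ 0.053/330.
So 2nε² ≥ ln(330/0.053) = 8.736556.
Hence n ≥ 8.736556/(2·0.136²) = 236.174.
The smallest integer n is 237.

237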